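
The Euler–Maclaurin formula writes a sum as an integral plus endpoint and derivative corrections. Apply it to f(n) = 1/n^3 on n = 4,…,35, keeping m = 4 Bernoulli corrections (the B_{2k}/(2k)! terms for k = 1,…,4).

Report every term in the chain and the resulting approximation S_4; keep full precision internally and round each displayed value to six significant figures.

S_4 ≈ 0.0396232

The integral term ∫_4^35 1/x^3 dx = 0.0308418.
Endpoint term: (f(4) + f(35))/2 = (0.0156250 + 2.33236e-05)/2 = 0.00782416.
So far: 0.0386660.
k=1: B_{2}/(2)! × [f^{(1)}(35) − f^{(1)}(4)] = 1/12 × (-1.99917e-06 − (-0.0117188)) = 0.000976396.
Running total after k=1: 0.0396424.
k=2: B_{4}/(4)! × [f^{(3)}(35) − f^{(3)}(4)] = −1/720 × (-3.26395e-08 − (-0.0146484)) = -2.03450e-05.
Running total after k=2: 0.0396220.
k=3: B_{6}/(6)! × [f^{(5)}(35) − f^{(5)}(4)] = 1/30240 × (-1.11907e-09 − (-0.0384521)) = 1.27157e-06.
Running total after k=3: 0.0396233.
k=4: B_{8}/(8)! × [f^{(7)}(35) − f^{(7)}(4)] = −1/1209600 × (-6.57737e-11 − (-0.173035)) = -1.43051e-07.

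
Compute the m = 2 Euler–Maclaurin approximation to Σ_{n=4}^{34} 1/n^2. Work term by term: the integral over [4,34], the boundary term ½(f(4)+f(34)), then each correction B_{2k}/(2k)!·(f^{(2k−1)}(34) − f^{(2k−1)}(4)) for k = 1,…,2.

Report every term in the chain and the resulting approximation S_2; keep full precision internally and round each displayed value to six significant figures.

S_2 ≈ 0.254838

Integral: ∫_4^34 1/x^2 dx = 0.220588.
Endpoint term: (f(4) + f(34))/2 = (0.0625000 + 0.000865052)/2 = 0.0316825.
So far: 0.252271.
k=1: B_{2}/(2)! × [f^{(1)}(34) − f^{(1)}(4)] = 1/12 × (-5.08854e-05 − (-0.0312500)) = 0.00259993.
After k=1: 0.254871.
k=2: B_{4}/(4)! × [f^{(3)}(34) − f^{(3)}(4)] = −1/720 × (-5.28222e-07 − (-0.0234375)) = -3.25513e-05.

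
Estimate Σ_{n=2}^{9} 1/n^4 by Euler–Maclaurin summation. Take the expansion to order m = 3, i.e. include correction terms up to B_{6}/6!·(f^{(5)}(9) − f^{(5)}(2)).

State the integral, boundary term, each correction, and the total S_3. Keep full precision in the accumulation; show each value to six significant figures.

Integral: ∫_2^9 1/x^4 dx = 0.0412094.
Boundary: ½(f(2) + f(9)) = ½(0.0625000 + 0.000152416) = 0.0313262.
So far: 0.0725356.
Order-1 term: 1/12 · (-6.77404e-05 − (-0.125000)) = 0.0104110.
Partial sum through k=1: 0.0829466.
Order-2 term: −1/720 · (-2.50890e-05 − (-0.937500)) = -0.00130205.
Partial sum through k=2: 0.0816446.
Order-3 term: 1/30240 · (-1.73455e-05 − (-13.1250)) = 0.000434027.

S_3 ≈ 0.0820786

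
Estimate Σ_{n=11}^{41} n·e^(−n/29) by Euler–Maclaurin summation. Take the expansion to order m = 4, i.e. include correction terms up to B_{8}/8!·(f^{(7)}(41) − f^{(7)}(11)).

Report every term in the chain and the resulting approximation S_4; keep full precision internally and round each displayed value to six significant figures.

S_4 ≈ 308.798

The integral term ∫_11^41 x·e^(−x/29) dx = 300.092.
Boundary: ½(f(11) + f(41)) = ½(7.52767 + 9.97198) = 8.74982.
Integral + boundary = 308.842.
Correction k=1: B_{2}/2! · (f^{(1)}(41) − f^{(1)}(11)) = 1/12 · (-0.100642 − 0.424759) = -0.0437834.
Running total after k=1: 308.798.
Correction k=2: B_{4}/4! · (f^{(3)}(41) − f^{(3)}(11)) = −1/720 · (0.000458734 − 0.00213249) = 2.32466e-06.
Running total after k=2: 308.798.
Correction k=3: B_{6}/6! · (f^{(5)}(41) − f^{(5)}(11)) = 1/30240 · (1.23322e-06 − 4.47077e-06) = -1.07062e-10.
Running total after k=3: 308.798.
Correction k=4: B_{8}/8! · (f^{(7)}(41) − f^{(7)}(11)) = −1/1209600 · (2.28416e-09 − 7.61698e-09) = 4.40875e-15.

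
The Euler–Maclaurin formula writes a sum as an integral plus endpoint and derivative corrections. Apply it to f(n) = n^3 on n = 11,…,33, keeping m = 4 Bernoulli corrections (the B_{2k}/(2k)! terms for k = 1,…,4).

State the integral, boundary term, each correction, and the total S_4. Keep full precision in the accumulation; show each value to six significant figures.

S_4 ≈ 311696

∫_11^33 x^3 dx evaluates to 292820.
Boundary: ½(f(11) + f(33)) = ½(1331.00 + 35937.0) = 18634.0.
Integral + boundary = 311454.
k=1: B_{2}/(2)! × [f^{(1)}(33) − f^{(1)}(11)] = 1/12 × (3267.00 − 363.000) = 242.000.
Partial sum through k=1: 311696.
k=2: B_{4}/(4)! × [f^{(3)}(33) − f^{(3)}(11)] = −1/720 × (6.00000 − 6.00000) = 0.00000.
Partial sum through k=2: 311696.
k=3: B_{6}/(6)! × [f^{(5)}(33) − f^{(5)}(11)] = 1/30240 × (0.00000 − 0.00000) = 0.00000.
Partial sum through k=3: 311696.
k=4: B_{8}/(8)! × [f^{(7)}(33) − f^{(7)}(11)] = −1/1209600 × (0.00000 − 0.00000) = 0.00000.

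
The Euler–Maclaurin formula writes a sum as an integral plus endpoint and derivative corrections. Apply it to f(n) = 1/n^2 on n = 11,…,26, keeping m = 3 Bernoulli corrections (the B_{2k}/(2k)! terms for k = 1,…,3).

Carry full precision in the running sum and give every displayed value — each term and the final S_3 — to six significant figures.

S_3 ≈ 0.0574350

Integral: ∫_11^26 1/x^2 dx = 0.0524476.
Endpoint term: (f(11) + f(26))/2 = (0.00826446 + 0.00147929)/2 = 0.00487188.
Running total after boundary: 0.0573194.
Order-1 term: 1/12 · (-0.000113792 − (-0.00150263)) = 0.000115737.
After k=1: 0.0574352.
Order-2 term: −1/720 · (-2.01997e-06 − (-0.000149021)) = -2.04168e-07.
After k=2: 0.0574350.
Order-3 term: 1/30240 · (-8.96436e-08 − (-3.69474e-05)) = 1.21884e-09.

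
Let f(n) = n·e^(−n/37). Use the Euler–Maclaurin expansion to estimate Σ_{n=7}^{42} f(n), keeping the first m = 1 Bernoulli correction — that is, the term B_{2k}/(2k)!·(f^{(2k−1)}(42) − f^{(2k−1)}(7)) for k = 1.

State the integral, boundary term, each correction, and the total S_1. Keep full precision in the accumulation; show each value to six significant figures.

S_1 ≈ 417.578

Integral: ∫_7^42 x·e^(−x/37) dx = 407.992.
Boundary: ½(f(7) + f(42)) = ½(5.79341 + 13.4979) = 9.64566.
So far: 417.637.
k=1: B_{2}/(2)! × [f^{(1)}(42) − f^{(1)}(7)] = 1/12 × (-0.0434296 − 0.671051) = -0.0595401.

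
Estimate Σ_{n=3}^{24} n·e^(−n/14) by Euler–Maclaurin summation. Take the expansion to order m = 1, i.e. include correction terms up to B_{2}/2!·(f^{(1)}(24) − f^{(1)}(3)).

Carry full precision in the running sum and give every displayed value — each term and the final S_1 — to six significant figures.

Integral: ∫_3^24 x·e^(−x/14) dx = 96.2849.
½[f(3) + f(24)] = ½[2.42135 + 4.32222] = 3.37178.
Running total after boundary: 99.6567.
Order-1 term: 1/12 · (-0.128637 − 0.634164) = -0.0635668.

S_1 ≈ 99.5931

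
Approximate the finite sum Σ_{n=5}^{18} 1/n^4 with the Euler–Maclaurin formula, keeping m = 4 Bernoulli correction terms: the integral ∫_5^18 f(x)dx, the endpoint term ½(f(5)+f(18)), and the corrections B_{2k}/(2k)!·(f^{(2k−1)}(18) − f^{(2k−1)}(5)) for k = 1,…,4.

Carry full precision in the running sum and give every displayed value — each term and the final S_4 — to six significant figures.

S_4 ≈ 0.00351873

The integral term ∫_5^18 1/x^4 dx = 0.00260951.
½[f(5) + f(18)] = ½[0.00160000 + 9.52599e-06] = 0.000804763.
Running total after boundary: 0.00341427.
Order-1 term: 1/12 · (-2.11689e-06 − (-0.00128000)) = 0.000106490.
Running total after k=1: 0.00352076.
Order-2 term: −1/720 · (-1.96008e-07 − (-0.00153600)) = -2.13306e-06.
Running total after k=2: 0.00351863.
Order-3 term: 1/30240 · (-3.38779e-08 − (-0.00344064)) = 1.13777e-07.
Running total after k=3: 0.00351874.
Order-4 term: −1/1209600 · (-9.41053e-09 − (-0.0123863)) = -1.02400e-08.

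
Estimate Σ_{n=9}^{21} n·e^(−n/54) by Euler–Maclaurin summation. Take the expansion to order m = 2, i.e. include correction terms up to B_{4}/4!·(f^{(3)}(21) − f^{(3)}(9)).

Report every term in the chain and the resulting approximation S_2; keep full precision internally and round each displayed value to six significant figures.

S_2 ≈ 145.504

∫_9^21 x·e^(−x/54) dx evaluates to 134.602.
Endpoint term: (f(9) + f(21))/2 = (7.61834 + 14.2340)/2 = 10.9262.
Integral + boundary = 145.528.
k=1: B_{2}/(2)! × [f^{(1)}(21) − f^{(1)}(9)] = 1/12 × (0.414217 − 0.705401) = -0.0242654.
Running total after k=1: 145.504.
k=2: B_{4}/(4)! × [f^{(3)}(21) − f^{(3)}(9)] = −1/720 × (0.000606940 − 0.000822485) = 2.99368e-07.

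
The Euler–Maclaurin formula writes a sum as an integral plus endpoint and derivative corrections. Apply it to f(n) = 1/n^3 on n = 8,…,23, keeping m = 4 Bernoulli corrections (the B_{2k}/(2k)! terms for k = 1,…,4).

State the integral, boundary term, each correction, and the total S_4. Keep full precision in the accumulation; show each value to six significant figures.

S_4 ≈ 0.00794481

∫_8^23 1/x^3 dx evaluates to 0.00686732.
Boundary: ½(f(8) + f(23)) = ½(0.00195312 + 8.21895e-05) = 0.00101766.
So far: 0.00788498.
k=1: B_{2}/(2)! × [f^{(1)}(23) − f^{(1)}(8)] = 1/12 × (-1.07204e-05 − (-0.000732422)) = 6.01418e-05.
Partial sum through k=1: 0.00794512.
k=2: B_{4}/(4)! × [f^{(3)}(23) − f^{(3)}(8)] = −1/720 × (-4.05307e-07 − (-0.000228882)) = -3.17329e-07.
Partial sum through k=2: 0.00794480.
k=3: B_{6}/(6)! × [f^{(5)}(23) − f^{(5)}(8)] = 1/30240 × (-3.21794e-08 − (-0.000150204)) = 4.96599e-09.
Partial sum through k=3: 0.00794481.
k=4: B_{8}/(8)! × [f^{(7)}(23) − f^{(7)}(8)] = −1/1209600 × (-4.37980e-09 − (-0.000168979)) = -1.39695e-10.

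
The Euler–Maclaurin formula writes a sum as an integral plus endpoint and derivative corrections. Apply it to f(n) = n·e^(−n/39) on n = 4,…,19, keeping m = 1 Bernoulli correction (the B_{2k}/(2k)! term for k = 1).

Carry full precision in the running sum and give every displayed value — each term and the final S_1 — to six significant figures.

S_1 ≈ 131.452

The integral term ∫_4^19 x·e^(−x/39) dx = 123.852.
½[f(4) + f(19)] = ½[3.61008 + 11.6728] = 7.64143.
Running total after boundary: 131.493.
k=1: B_{2}/(2)! × [f^{(1)}(19) − f^{(1)}(4)] = 1/12 × (0.315055 − 0.809954) = -0.0412416.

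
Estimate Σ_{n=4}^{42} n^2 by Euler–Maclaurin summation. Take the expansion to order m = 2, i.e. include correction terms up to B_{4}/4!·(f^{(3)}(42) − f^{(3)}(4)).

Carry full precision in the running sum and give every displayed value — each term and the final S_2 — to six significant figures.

Integral: ∫_4^42 x^2 dx = 24674.7.
Endpoint term: (f(4) + f(42))/2 = (16.0000 + 1764.00)/2 = 890.000.
Running total after boundary: 25564.7.
Order-1 term: 1/12 · (84.0000 − 8.00000) = 6.33333.
After k=1: 25571.0.
Order-2 term: −1/720 · (0.00000 − 0.00000) = 0.00000.

S_2 ≈ 25571.0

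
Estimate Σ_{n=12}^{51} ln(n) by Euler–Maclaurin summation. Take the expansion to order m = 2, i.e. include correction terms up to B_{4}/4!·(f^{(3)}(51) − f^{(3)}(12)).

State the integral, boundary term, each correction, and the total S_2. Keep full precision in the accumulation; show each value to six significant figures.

The integral term ∫_12^51 ln(x) dx = 131.704.
Boundary: ½(f(12) + f(51)) = ½(2.48491 + 3.93183) = 3.20837.
So far: 134.913.
Order-1 term: 1/12 · (0.0196078 − 0.0833333) = -0.00531046.
Partial sum through k=1: 134.907.
Order-2 term: −1/720 · (1.50772e-05 − 0.00115741) = 1.58657e-06.

S_2 ≈ 134.907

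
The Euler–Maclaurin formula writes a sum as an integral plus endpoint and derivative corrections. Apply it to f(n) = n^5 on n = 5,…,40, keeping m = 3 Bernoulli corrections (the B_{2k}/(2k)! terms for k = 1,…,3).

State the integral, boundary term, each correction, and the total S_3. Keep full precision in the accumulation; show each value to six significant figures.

∫_5^40 x^5 dx evaluates to 6.82664e+08.
½[f(5) + f(40)] = ½[3125.00 + 1.02400e+08] = 5.12016e+07.
Running total after boundary: 7.33866e+08.
Order-1 term: 1/12 · (1.28000e+07 − 3125.00) = 1.06641e+06.
Running total after k=1: 7.34932e+08.
Order-2 term: −1/720 · (96000.0 − 1500.00) = -131.250.
Running total after k=2: 7.34932e+08.
Order-3 term: 1/30240 · (120.000 − 120.000) = 0.00000.

S_3 ≈ 7.34932e+08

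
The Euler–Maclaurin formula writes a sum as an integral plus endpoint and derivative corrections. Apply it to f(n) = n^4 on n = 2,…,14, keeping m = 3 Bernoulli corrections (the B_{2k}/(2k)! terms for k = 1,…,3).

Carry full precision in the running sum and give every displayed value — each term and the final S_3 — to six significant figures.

S_3 ≈ 127686

∫_2^14 x^4 dx evaluates to 107558.
Endpoint term: (f(2) + f(14))/2 = (16.0000 + 38416.0)/2 = 19216.0.
So far: 126774.
Correction k=1: B_{2}/2! · (f^{(1)}(14) − f^{(1)}(2)) = 1/12 · (10976.0 − 32.0000) = 912.000.
Running total after k=1: 127686.
Correction k=2: B_{4}/4! · (f^{(3)}(14) − f^{(3)}(2)) = −1/720 · (336.000 − 48.0000) = -0.400000.
Running total after k=2: 127686.
Correction k=3: B_{6}/6! · (f^{(5)}(14) − f^{(5)}(2)) = 1/30240 · (0.00000 − 0.00000) = 0.00000.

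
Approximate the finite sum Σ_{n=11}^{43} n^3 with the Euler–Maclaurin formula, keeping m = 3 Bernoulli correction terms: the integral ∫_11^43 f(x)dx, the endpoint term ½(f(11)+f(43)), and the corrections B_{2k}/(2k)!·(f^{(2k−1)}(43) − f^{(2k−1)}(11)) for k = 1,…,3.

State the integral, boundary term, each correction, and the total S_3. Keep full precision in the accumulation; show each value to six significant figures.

Integral: ∫_11^43 x^3 dx = 851040.
Boundary: ½(f(11) + f(43)) = ½(1331.00 + 79507.0) = 40419.0.
Running total after boundary: 891459.
k=1: B_{2}/(2)! × [f^{(1)}(43) − f^{(1)}(11)] = 1/12 × (5547.00 − 363.000) = 432.000.
After k=1: 891891.
k=2: B_{4}/(4)! × [f^{(3)}(43) − f^{(3)}(11)] = −1/720 × (6.00000 − 6.00000) = 0.00000.
After k=2: 891891.
k=3: B_{6}/(6)! × [f^{(5)}(43) − f^{(5)}(11)] = 1/30240 × (0.00000 − 0.00000) = 0.00000.

S_3 ≈ 891891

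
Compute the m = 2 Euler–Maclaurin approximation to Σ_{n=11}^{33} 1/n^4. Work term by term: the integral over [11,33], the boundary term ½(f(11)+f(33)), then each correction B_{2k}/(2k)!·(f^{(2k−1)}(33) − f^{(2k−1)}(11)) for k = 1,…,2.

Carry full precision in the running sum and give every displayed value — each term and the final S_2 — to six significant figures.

S_2 ≈ 0.000277788

The integral term ∫_11^33 1/x^4 dx = 0.000241163.
Endpoint term: (f(11) + f(33))/2 = (6.83013e-05 + 8.43226e-07)/2 = 3.45723e-05.
Integral + boundary = 0.000275735.
Order-1 term: 1/12 · (-1.02209e-07 − (-2.48369e-05)) = 2.06122e-06.
After k=1: 0.000277796.
Order-2 term: −1/720 · (-2.81568e-09 − (-6.15790e-06)) = -8.54872e-09.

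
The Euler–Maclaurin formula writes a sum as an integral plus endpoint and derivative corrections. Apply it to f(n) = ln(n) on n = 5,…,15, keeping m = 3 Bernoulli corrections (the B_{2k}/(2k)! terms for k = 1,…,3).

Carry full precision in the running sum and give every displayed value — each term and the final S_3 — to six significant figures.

S_3 ≈ 24.7212

Integral: ∫_5^15 ln(x) dx = 22.5736.
Boundary: ½(f(5) + f(15)) = ½(1.60944 + 2.70805) = 2.15874.
So far: 24.7323.
Order-1 term: 1/12 · (0.0666667 − 0.200000) = -0.0111111.
Partial sum through k=1: 24.7212.
Order-2 term: −1/720 · (0.000592593 − 0.0160000) = 2.13992e-05.
Partial sum through k=2: 24.7212.
Order-3 term: 1/30240 · (3.16049e-05 − 0.00768000) = -2.52923e-07.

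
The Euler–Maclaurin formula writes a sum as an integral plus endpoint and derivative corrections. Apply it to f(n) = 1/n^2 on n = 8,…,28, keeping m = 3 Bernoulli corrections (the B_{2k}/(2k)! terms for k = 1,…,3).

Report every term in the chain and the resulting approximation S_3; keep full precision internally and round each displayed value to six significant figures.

Integral: ∫_8^28 1/x^2 dx = 0.0892857.
Boundary: ½(f(8) + f(28)) = ½(0.0156250 + 0.00127551) = 0.00845026.
So far: 0.0977360.
Order-1 term: 1/12 · (-9.11079e-05 − (-0.00390625)) = 0.000317929.
Running total after k=1: 0.0980539.
Order-2 term: −1/720 · (-1.39451e-06 − (-0.000732422)) = -1.01532e-06.
Running total after k=2: 0.0980529.
Order-3 term: 1/30240 · (-5.33613e-08 − (-0.000343323)) = 1.13515e-08.

S_3 ≈ 0.0980529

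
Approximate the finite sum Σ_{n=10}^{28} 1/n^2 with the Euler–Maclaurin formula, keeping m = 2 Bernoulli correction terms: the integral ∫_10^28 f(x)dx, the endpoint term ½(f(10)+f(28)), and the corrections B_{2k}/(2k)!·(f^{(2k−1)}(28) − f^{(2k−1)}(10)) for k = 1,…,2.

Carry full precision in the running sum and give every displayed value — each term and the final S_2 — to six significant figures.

S_2 ≈ 0.0700822

The integral term ∫_10^28 1/x^2 dx = 0.0642857.
½[f(10) + f(28)] = ½[0.0100000 + 0.00127551] = 0.00563776.
So far: 0.0699235.
Order-1 term: 1/12 · (-9.11079e-05 − (-0.00200000)) = 0.000159074.
Running total after k=1: 0.0700825.
Order-2 term: −1/720 · (-1.39451e-06 − (-0.000240000)) = -3.31397e-07.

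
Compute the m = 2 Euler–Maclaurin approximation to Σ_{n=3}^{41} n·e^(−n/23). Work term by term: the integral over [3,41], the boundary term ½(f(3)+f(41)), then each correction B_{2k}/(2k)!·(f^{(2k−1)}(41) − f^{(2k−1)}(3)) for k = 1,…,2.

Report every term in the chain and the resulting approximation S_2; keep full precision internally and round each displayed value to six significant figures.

S_2 ≈ 281.974

Integral: ∫_3^41 x·e^(−x/23) dx = 277.284.
Endpoint term: (f(3) + f(41))/2 = (2.63314 + 6.89615)/2 = 4.76465.
Integral + boundary = 282.049.
Order-1 term: 1/12 · (-0.131634 − 0.763229) = -0.0745719.
Running total after k=1: 281.974.
Order-2 term: −1/720 · (0.000387077 − 0.00476117) = 6.07512e-06.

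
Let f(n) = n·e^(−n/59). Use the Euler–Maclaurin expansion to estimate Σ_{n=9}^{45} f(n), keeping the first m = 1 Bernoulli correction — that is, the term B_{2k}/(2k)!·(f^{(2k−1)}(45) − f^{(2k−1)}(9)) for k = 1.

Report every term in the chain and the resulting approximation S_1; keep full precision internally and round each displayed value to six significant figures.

S_1 ≈ 596.869

Integral: ∫_9^45 x·e^(−x/59) dx = 582.563.
Boundary: ½(f(9) + f(45)) = ½(7.72670 + 20.9880) = 14.3573.
Running total after boundary: 596.920.
Order-1 term: 1/12 · (0.110671 − 0.727561) = -0.0514075.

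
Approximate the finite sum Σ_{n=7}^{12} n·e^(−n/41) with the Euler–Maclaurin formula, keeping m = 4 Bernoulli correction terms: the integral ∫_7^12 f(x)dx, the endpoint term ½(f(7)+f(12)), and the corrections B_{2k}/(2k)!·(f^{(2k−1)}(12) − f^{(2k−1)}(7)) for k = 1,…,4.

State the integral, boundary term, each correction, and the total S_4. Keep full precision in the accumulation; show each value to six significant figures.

The integral term ∫_7^12 x·e^(−x/41) dx = 37.4977.
Boundary: ½(f(7) + f(12)) = ½(5.90133 + 8.95510) = 7.42822.
Integral + boundary = 44.9259.
Correction k=1: B_{2}/2! · (f^{(1)}(12) − f^{(1)}(7)) = 1/12 · (0.527842 − 0.699113) = -0.0142726.
After k=1: 44.9117.
Correction k=2: B_{4}/4! · (f^{(3)}(12) − f^{(3)}(7)) = −1/720 · (0.00120188 − 0.00141892) = 3.01449e-07.
After k=2: 44.9117.
Correction k=3: B_{6}/6! · (f^{(5)}(12) − f^{(5)}(7)) = 1/30240 · (1.24316e-06 − 1.44078e-06) = -6.53506e-12.
After k=3: 44.9117.
Correction k=4: B_{8}/8! · (f^{(7)}(12) − f^{(7)}(7)) = −1/1209600 · (1.05374e-09 − 1.21206e-09) = 1.30881e-16.

S_4 ≈ 44.9117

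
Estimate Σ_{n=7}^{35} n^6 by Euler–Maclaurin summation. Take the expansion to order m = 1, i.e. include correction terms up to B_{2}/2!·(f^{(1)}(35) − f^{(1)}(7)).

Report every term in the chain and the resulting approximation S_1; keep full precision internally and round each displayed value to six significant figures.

The integral term ∫_7^35 x^6 dx = 9.19121e+09.
Endpoint term: (f(7) + f(35))/2 = (117649 + 1.83827e+09)/2 = 9.19192e+08.
Integral + boundary = 1.01104e+10.
Order-1 term: 1/12 · (3.15131e+08 − 100842) = 2.62525e+07.

S_1 ≈ 1.01367e+10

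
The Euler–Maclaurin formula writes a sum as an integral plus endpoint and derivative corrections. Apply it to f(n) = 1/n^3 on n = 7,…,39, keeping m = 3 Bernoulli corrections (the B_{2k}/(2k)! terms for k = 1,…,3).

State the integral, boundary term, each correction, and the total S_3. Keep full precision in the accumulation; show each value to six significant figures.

∫_7^39 1/x^3 dx evaluates to 0.00987535.
Endpoint term: (f(7) + f(39))/2 = (0.00291545 + 1.68580e-05)/2 = 0.00146615.
Running total after boundary: 0.0113415.
Order-1 term: 1/12 · (-1.29677e-06 − (-0.00124948)) = 0.000104015.
Running total after k=1: 0.0114455.
Order-2 term: −1/720 · (-1.70515e-08 − (-0.000509992)) = -7.08298e-07.
Running total after k=2: 0.0114448.
Order-3 term: 1/30240 · (-4.70851e-10 − (-0.000437136)) = 1.44555e-08.

S_3 ≈ 0.0114448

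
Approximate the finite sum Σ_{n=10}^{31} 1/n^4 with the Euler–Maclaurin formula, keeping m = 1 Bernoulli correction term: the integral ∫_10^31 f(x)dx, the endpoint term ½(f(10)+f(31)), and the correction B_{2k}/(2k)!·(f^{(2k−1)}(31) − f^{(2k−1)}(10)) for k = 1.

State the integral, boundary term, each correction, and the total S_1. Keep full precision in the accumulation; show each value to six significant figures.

S_1 ≈ 0.000376007

The integral term ∫_10^31 1/x^4 dx = 0.000322144.
½[f(10) + f(31)] = ½[0.000100000 + 1.08281e-06] = 5.05414e-05.
So far: 0.000372686.
k=1: B_{2}/(2)! × [f^{(1)}(31) − f^{(1)}(10)] = 1/12 × (-1.39718e-07 − (-4.00000e-05)) = 3.32169e-06.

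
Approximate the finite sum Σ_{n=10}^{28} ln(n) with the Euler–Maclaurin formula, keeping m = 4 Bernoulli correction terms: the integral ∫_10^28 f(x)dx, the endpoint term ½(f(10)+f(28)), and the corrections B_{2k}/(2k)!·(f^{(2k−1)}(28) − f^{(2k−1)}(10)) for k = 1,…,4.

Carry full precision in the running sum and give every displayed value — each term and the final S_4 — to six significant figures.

S_4 ≈ 55.0879

Integral: ∫_10^28 ln(x) dx = 52.2759.
½[f(10) + f(28)] = ½[2.30259 + 3.33220] = 2.81739.
So far: 55.0933.
Correction k=1: B_{2}/2! · (f^{(1)}(28) − f^{(1)}(10)) = 1/12 · (0.0357143 − 0.100000) = -0.00535714.
Running total after k=1: 55.0879.
Correction k=2: B_{4}/4! · (f^{(3)}(28) − f^{(3)}(10)) = −1/720 · (9.11079e-05 − 0.00200000) = 2.65124e-06.
Running total after k=2: 55.0879.
Correction k=3: B_{6}/6! · (f^{(5)}(28) − f^{(5)}(10)) = 1/30240 · (1.39451e-06 − 0.000240000) = -7.89039e-09.
Running total after k=3: 55.0879.
Correction k=4: B_{8}/8! · (f^{(7)}(28) − f^{(7)}(10)) = −1/1209600 · (5.33613e-08 − 7.20000e-05) = 5.94797e-11.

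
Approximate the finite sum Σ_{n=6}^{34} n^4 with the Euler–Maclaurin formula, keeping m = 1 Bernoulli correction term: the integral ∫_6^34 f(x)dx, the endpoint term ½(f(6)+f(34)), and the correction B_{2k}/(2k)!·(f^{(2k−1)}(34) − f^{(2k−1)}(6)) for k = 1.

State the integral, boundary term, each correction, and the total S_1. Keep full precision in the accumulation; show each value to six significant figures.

S_1 ≈ 9.76737e+06

The integral term ∫_6^34 x^4 dx = 9.08553e+06.
Boundary: ½(f(6) + f(34)) = ½(1296.00 + 1.33634e+06) = 668816.
Integral + boundary = 9.75435e+06.
k=1: B_{2}/(2)! × [f^{(1)}(34) − f^{(1)}(6)] = 1/12 × (157216 − 864.000) = 13029.3.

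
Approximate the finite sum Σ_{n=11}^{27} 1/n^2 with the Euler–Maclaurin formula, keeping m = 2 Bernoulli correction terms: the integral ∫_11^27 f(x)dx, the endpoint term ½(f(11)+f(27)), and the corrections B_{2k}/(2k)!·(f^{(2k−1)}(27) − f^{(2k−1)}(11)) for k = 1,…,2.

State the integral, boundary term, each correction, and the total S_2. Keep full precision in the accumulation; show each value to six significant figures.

Integral: ∫_11^27 1/x^2 dx = 0.0538721.
½[f(11) + f(27)] = ½[0.00826446 + 0.00137174] = 0.00481810.
Running total after boundary: 0.0586902.
Order-1 term: 1/12 · (-0.000101611 − (-0.00150263)) = 0.000116752.
Running total after k=1: 0.0588069.
Order-2 term: −1/720 · (-1.67260e-06 − (-0.000149021)) = -2.04651e-07.

S_2 ≈ 0.0588067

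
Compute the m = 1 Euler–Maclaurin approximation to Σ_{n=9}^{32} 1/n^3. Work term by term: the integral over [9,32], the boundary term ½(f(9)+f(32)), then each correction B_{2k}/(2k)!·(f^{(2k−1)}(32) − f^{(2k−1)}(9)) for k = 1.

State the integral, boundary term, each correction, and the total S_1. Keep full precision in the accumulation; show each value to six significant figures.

S_1 ≈ 0.00642355

Integral: ∫_9^32 1/x^3 dx = 0.00568456.
½[f(9) + f(32)] = ½[0.00137174 + 3.05176e-05] = 0.000701130.
So far: 0.00638569.
Correction k=1: B_{2}/2! · (f^{(1)}(32) − f^{(1)}(9)) = 1/12 · (-2.86102e-06 − (-0.000457247)) = 3.78655e-05.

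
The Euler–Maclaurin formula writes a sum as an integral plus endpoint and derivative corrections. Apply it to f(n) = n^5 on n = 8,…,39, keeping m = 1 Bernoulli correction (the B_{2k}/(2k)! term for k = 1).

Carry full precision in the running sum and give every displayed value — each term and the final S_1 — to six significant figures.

Integral: ∫_8^39 x^5 dx = 5.86414e+08.
½[f(8) + f(39)] = ½[32768.0 + 9.02242e+07] = 4.51285e+07.
Integral + boundary = 6.31542e+08.
k=1: B_{2}/(2)! × [f^{(1)}(39) − f^{(1)}(8)] = 1/12 × (1.15672e+07 − 20480.0) = 962227.

S_1 ≈ 6.32504e+08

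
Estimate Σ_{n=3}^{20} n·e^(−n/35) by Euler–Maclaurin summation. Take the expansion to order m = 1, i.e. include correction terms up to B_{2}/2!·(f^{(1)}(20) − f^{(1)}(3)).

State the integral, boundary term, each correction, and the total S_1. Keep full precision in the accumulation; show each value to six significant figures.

The integral term ∫_3^20 x·e^(−x/35) dx = 133.667.
½[f(3) + f(20)] = ½[2.75357 + 11.2944] = 7.02397.
Integral + boundary = 140.691.
Order-1 term: 1/12 · (0.242022 − 0.839183) = -0.0497634.

S_1 ≈ 140.641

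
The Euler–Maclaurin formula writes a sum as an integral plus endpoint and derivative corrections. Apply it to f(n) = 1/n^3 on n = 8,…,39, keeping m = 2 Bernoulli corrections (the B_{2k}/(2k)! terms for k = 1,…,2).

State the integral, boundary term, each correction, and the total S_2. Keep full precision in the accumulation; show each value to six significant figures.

The integral term ∫_8^39 1/x^3 dx = 0.00748377.
Boundary: ½(f(8) + f(39)) = ½(0.00195312 + 1.68580e-05) = 0.000984992.
So far: 0.00846876.
Correction k=1: B_{2}/2! · (f^{(1)}(39) − f^{(1)}(8)) = 1/12 · (-1.29677e-06 − (-0.000732422)) = 6.09271e-05.
After k=1: 0.00852969.
Correction k=2: B_{4}/4! · (f^{(3)}(39) − f^{(3)}(8)) = −1/720 · (-1.70515e-08 − (-0.000228882)) = -3.17868e-07.

S_2 ≈ 0.00852937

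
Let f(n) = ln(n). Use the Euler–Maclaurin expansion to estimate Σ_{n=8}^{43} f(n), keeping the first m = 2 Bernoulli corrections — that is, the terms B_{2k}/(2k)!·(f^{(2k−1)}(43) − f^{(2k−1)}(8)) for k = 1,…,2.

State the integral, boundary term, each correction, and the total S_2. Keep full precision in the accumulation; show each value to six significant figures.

∫_8^43 ln(x) dx evaluates to 110.096.
½[f(8) + f(43)] = ½[2.07944 + 3.76120] = 2.92032.
So far: 113.016.
Order-1 term: 1/12 · (0.0232558 − 0.125000) = -0.00847868.
Running total after k=1: 113.008.
Order-2 term: −1/720 · (2.51550e-05 − 0.00390625) = 5.39041e-06.

S_2 ≈ 113.008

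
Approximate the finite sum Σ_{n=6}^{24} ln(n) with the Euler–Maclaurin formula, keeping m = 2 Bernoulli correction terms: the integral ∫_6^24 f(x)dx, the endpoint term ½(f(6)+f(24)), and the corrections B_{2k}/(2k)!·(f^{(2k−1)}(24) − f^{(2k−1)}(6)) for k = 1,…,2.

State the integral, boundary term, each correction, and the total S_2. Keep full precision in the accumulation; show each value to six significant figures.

S_2 ≈ 49.9972

Integral: ∫_6^24 ln(x) dx = 47.5227.
Boundary: ½(f(6) + f(24)) = ½(1.79176 + 3.17805) = 2.48491.
Integral + boundary = 50.0076.
Correction k=1: B_{2}/2! · (f^{(1)}(24) − f^{(1)}(6)) = 1/12 · (0.0416667 − 0.166667) = -0.0104167.
Partial sum through k=1: 49.9972.
Correction k=2: B_{4}/4! · (f^{(3)}(24) − f^{(3)}(6)) = −1/720 · (0.000144676 − 0.00925926) = 1.26591e-05.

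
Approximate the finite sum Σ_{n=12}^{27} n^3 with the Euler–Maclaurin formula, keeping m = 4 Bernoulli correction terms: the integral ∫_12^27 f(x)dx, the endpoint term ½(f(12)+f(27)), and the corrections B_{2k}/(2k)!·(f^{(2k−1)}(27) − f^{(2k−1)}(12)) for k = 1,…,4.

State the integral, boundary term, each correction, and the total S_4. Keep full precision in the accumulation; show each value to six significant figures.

S_4 ≈ 138528

∫_12^27 x^3 dx evaluates to 127676.
Endpoint term: (f(12) + f(27))/2 = (1728.00 + 19683.0)/2 = 10705.5.
Integral + boundary = 138382.
Order-1 term: 1/12 · (2187.00 − 432.000) = 146.250.
Running total after k=1: 138528.
Order-2 term: −1/720 · (6.00000 − 6.00000) = 0.00000.
Running total after k=2: 138528.
Order-3 term: 1/30240 · (0.00000 − 0.00000) = 0.00000.
Running total after k=3: 138528.
Order-4 term: −1/1209600 · (0.00000 − 0.00000) = 0.00000.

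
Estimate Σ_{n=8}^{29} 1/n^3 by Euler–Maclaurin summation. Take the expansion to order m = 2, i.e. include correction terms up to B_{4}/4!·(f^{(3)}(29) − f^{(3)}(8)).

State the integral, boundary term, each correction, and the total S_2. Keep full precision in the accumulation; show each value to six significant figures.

S_2 ≈ 0.00827540

The integral term ∫_8^29 1/x^3 dx = 0.00721797.
½[f(8) + f(29)] = ½[0.00195312 + 4.10021e-05] = 0.000997064.
Integral + boundary = 0.00821503.
Correction k=1: B_{2}/2! · (f^{(1)}(29) − f^{(1)}(8)) = 1/12 · (-4.24160e-06 − (-0.000732422)) = 6.06817e-05.
Running total after k=1: 0.00827571.
Correction k=2: B_{4}/4! · (f^{(3)}(29) − f^{(3)}(8)) = −1/720 · (-1.00870e-07 − (-0.000228882)) = -3.17751e-07.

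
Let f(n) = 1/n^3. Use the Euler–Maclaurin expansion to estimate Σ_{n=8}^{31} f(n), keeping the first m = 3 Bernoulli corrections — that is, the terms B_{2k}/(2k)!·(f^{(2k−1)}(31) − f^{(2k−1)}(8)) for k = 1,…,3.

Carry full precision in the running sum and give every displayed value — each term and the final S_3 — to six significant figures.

S_3 ≈ 0.00834601

∫_8^31 1/x^3 dx evaluates to 0.00729221.
Endpoint term: (f(8) + f(31))/2 = (0.00195312 + 3.35672e-05)/2 = 0.000993346.
Running total after boundary: 0.00828555.
Correction k=1: B_{2}/2! · (f^{(1)}(31) − f^{(1)}(8)) = 1/12 · (-3.24844e-06 − (-0.000732422)) = 6.07645e-05.
Partial sum through k=1: 0.00834632.
Correction k=2: B_{4}/4! · (f^{(3)}(31) − f^{(3)}(8)) = −1/720 · (-6.76054e-08 − (-0.000228882)) = -3.17798e-07.
Partial sum through k=2: 0.00834600.
Correction k=3: B_{6}/6! · (f^{(5)}(31) − f^{(5)}(8)) = 1/30240 · (-2.95466e-09 − (-0.000150204)) = 4.96696e-09.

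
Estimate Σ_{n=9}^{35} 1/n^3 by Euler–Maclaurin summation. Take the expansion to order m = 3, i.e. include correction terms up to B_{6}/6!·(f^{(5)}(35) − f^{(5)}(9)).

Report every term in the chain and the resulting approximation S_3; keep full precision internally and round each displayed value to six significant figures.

S_3 ≈ 0.00649999

Integral: ∫_9^35 1/x^3 dx = 0.00576468.
½[f(9) + f(35)] = ½[0.00137174 + 2.33236e-05] = 0.000697533.
Integral + boundary = 0.00646221.
Order-1 term: 1/12 · (-1.99917e-06 − (-0.000457247)) = 3.79374e-05.
Running total after k=1: 0.00650015.
Order-2 term: −1/720 · (-3.26395e-08 − (-0.000112901)) = -1.56761e-07.
Running total after k=2: 0.00649999.
Order-3 term: 1/30240 · (-1.11907e-09 − (-5.85410e-05)) = 1.93584e-09.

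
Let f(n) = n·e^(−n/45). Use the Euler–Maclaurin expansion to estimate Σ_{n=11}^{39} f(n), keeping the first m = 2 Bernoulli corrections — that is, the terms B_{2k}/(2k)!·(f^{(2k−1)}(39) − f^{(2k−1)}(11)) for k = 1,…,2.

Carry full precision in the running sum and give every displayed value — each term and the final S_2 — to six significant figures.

Integral: ∫_11^39 x·e^(−x/45) dx = 384.587.
Boundary: ½(f(11) + f(39)) = ½(8.61453 + 16.3937) = 12.5041.
So far: 397.091.
Order-1 term: 1/12 · (0.0560467 − 0.591705) = -0.0446382.
After k=1: 397.047.
Order-2 term: −1/720 · (0.000442838 − 0.00106567) = 8.65046e-07.

S_2 ≈ 397.047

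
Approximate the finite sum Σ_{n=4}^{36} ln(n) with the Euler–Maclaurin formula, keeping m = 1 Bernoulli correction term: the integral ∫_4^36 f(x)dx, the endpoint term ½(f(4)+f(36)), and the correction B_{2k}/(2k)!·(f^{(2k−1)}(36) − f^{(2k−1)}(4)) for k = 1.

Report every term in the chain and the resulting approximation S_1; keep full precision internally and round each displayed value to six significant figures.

S_1 ≈ 93.9279

The integral term ∫_4^36 ln(x) dx = 91.4615.
Boundary: ½(f(4) + f(36)) = ½(1.38629 + 3.58352) = 2.48491.
So far: 93.9464.
Order-1 term: 1/12 · (0.0277778 − 0.250000) = -0.0185185.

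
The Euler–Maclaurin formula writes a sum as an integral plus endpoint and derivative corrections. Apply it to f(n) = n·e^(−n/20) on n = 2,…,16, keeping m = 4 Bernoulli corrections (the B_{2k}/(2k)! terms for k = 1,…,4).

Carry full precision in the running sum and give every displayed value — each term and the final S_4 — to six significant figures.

∫_2^16 x·e^(−x/20) dx evaluates to 74.6116.
½[f(2) + f(16)] = ½[1.80967 + 7.18926] = 4.49947.
Integral + boundary = 79.1111.
k=1: B_{2}/(2)! × [f^{(1)}(16) − f^{(1)}(2)] = 1/12 × (0.0898658 − 0.814354) = -0.0603740.
Running total after k=1: 79.0507.
k=2: B_{4}/(4)! × [f^{(3)}(16) − f^{(3)}(2)] = −1/720 × (0.00247131 − 0.00656007) = 5.67884e-06.
Running total after k=2: 79.0507.
k=3: B_{6}/(6)! × [f^{(5)}(16) − f^{(5)}(2)] = 1/30240 × (1.17949e-05 − 2.77106e-05) = -5.26315e-10.
Running total after k=3: 79.0507.
k=4: B_{8}/(8)! × [f^{(7)}(16) − f^{(7)}(2)] = −1/1209600 × (4.35287e-08 − 9.75528e-08) = 4.46627e-14.

S_4 ≈ 79.0507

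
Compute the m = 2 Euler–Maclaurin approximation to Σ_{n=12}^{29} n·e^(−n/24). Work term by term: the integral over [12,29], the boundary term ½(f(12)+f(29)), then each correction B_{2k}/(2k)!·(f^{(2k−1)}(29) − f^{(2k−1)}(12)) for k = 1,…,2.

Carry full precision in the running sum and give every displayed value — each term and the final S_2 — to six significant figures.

S_2 ≈ 152.043

Integral: ∫_12^29 x·e^(−x/24) dx = 144.103.
Endpoint term: (f(12) + f(29))/2 = (7.27837 + 8.66215)/2 = 7.97026.
So far: 152.073.
Correction k=1: B_{2}/2! · (f^{(1)}(29) − f^{(1)}(12)) = 1/12 · (-0.0622281 − 0.303265) = -0.0304578.
After k=1: 152.043.
Correction k=2: B_{4}/4! · (f^{(3)}(29) − f^{(3)}(12)) = −1/720 · (0.000929100 − 0.00263251) = 2.36585e-06.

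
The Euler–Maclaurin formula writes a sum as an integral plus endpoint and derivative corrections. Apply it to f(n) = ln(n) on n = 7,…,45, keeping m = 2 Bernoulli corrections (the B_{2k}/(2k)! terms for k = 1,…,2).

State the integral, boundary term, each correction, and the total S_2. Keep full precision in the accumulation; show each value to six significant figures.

S_2 ≈ 122.545

Integral: ∫_7^45 ln(x) dx = 119.678.
Boundary: ½(f(7) + f(45)) = ½(1.94591 + 3.80666) = 2.87629.
Integral + boundary = 122.555.
Order-1 term: 1/12 · (0.0222222 − 0.142857) = -0.0100529.
After k=1: 122.545.
Order-2 term: −1/720 · (2.19479e-05 − 0.00583090) = 8.06799e-06.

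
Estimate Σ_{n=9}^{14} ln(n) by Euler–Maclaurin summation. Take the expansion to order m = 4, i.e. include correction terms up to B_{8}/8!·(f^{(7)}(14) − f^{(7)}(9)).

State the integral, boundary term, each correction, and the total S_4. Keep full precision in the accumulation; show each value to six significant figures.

Integral: ∫_9^14 ln(x) dx = 12.1718.
½[f(9) + f(14)] = ½[2.19722 + 2.63906] = 2.41814.
So far: 14.5899.
Correction k=1: B_{2}/2! · (f^{(1)}(14) − f^{(1)}(9)) = 1/12 · (0.0714286 − 0.111111) = -0.00330688.
After k=1: 14.5866.
Correction k=2: B_{4}/4! · (f^{(3)}(14) − f^{(3)}(9)) = −1/720 · (0.000728863 − 0.00274348) = 2.79809e-06.
After k=2: 14.5866.
Correction k=3: B_{6}/6! · (f^{(5)}(14) − f^{(5)}(9)) = 1/30240 · (4.46243e-05 − 0.000406442) = -1.19649e-08.
After k=3: 14.5866.
Correction k=4: B_{8}/8! · (f^{(7)}(14) − f^{(7)}(9)) = −1/1209600 · (6.83024e-06 − 0.000150534) = 1.18803e-10.

S_4 ≈ 14.5866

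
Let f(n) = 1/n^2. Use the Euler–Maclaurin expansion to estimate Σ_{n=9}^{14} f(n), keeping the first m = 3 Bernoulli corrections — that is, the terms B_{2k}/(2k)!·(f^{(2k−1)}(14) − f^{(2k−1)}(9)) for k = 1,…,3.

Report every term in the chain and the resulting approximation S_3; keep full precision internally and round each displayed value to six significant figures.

S_3 ≈ 0.0485738

Integral: ∫_9^14 1/x^2 dx = 0.0396825.
½[f(9) + f(14)] = ½[0.0123457 + 0.00510204] = 0.00872386.
Integral + boundary = 0.0484064.
Order-1 term: 1/12 · (-0.000728863 − (-0.00274348)) = 0.000167885.
After k=1: 0.0485743.
Order-2 term: −1/720 · (-4.46243e-05 − (-0.000406442)) = -5.02525e-07.
After k=2: 0.0485738.
Order-3 term: 1/30240 · (-6.83024e-06 − (-0.000150534)) = 4.75211e-09.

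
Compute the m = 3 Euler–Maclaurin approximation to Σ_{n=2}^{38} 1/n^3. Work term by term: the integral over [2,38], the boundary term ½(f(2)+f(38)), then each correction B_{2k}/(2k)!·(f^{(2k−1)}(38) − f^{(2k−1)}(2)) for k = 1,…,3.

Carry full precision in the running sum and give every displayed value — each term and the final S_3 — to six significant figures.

Integral: ∫_2^38 1/x^3 dx = 0.124654.
Endpoint term: (f(2) + f(38))/2 = (0.125000 + 1.82242e-05)/2 = 0.0625091.
Integral + boundary = 0.187163.
k=1: B_{2}/(2)! × [f^{(1)}(38) − f^{(1)}(2)] = 1/12 × (-1.43876e-06 − (-0.187500)) = 0.0156249.
Partial sum through k=1: 0.202788.
k=2: B_{4}/(4)! × [f^{(3)}(38) − f^{(3)}(2)] = −1/720 × (-1.99274e-08 − (-0.937500)) = -0.00130208.
Partial sum through k=2: 0.201486.
k=3: B_{6}/(6)! × [f^{(5)}(38) − f^{(5)}(2)] = 1/30240 × (-5.79605e-10 − (-9.84375)) = 0.000325521.

S_3 ≈ 0.201811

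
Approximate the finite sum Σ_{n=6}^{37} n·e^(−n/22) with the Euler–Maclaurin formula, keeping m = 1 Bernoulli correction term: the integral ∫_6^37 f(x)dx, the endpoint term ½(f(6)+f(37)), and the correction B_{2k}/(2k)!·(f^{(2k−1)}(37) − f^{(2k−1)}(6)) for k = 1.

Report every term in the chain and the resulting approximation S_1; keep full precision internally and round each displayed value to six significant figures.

S_1 ≈ 233.156

The integral term ∫_6^37 x·e^(−x/22) dx = 227.487.
Endpoint term: (f(6) + f(37))/2 = (4.56780 + 6.88331)/2 = 5.72556.
Running total after boundary: 233.213.
Order-1 term: 1/12 · (-0.126842 − 0.553673) = -0.0567096.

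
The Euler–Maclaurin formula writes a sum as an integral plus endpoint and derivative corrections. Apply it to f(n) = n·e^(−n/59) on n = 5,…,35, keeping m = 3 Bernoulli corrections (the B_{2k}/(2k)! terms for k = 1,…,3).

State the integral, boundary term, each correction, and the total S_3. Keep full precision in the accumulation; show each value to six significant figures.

S_3 ≈ 416.685

Integral: ∫_5^35 x·e^(−x/59) dx = 404.770.
Boundary: ½(f(5) + f(35)) = ½(4.59373 + 19.3391) = 11.9664.
Integral + boundary = 416.736.
Correction k=1: B_{2}/2! · (f^{(1)}(35) − f^{(1)}(5)) = 1/12 · (0.224764 − 0.840886) = -0.0513435.
After k=1: 416.685.
Correction k=2: B_{4}/4! · (f^{(3)}(35) − f^{(3)}(5)) = −1/720 · (0.000382032 − 0.000769428) = 5.38049e-07.
After k=2: 416.685.
Correction k=3: B_{6}/6! · (f^{(5)}(35) − f^{(5)}(5)) = 1/30240 · (2.00947e-07 − 3.72678e-07) = -5.67893e-12.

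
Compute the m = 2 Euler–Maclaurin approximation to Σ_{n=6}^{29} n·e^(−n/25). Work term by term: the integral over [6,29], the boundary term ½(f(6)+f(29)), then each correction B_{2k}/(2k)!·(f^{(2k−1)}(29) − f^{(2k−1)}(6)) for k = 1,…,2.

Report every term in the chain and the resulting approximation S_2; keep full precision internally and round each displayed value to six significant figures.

S_2 ≈ 193.282

Integral: ∫_6^29 x·e^(−x/25) dx = 186.430.
Endpoint term: (f(6) + f(29))/2 = (4.71977 + 9.09110)/2 = 6.90543.
Running total after boundary: 193.336.
Correction k=1: B_{2}/2! · (f^{(1)}(29) − f^{(1)}(6)) = 1/12 · (-0.0501578 − 0.597837) = -0.0539996.
Partial sum through k=1: 193.282.
Correction k=2: B_{4}/4! · (f^{(3)}(29) − f^{(3)}(6)) = −1/720 · (0.000922903 − 0.00347375) = 3.54284e-06.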